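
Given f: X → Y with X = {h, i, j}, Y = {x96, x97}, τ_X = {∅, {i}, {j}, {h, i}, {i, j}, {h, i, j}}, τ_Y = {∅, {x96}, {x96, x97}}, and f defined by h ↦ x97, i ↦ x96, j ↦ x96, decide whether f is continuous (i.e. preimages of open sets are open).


f IS continuous.

Compute f^{-1}(U) for each U ∈ τ_Y:
  U = ∅: f^{-1}(U) = ∅ ∈ τ_X ✓.
  U = {x96}: f^{-1}(U) = {i, j} ∈ τ_X ✓.
  U = {x96, x97}: f^{-1}(U) = {h, i, j} ∈ τ_X ✓.
Every preimage lies in τ_X, so f IS continuous.


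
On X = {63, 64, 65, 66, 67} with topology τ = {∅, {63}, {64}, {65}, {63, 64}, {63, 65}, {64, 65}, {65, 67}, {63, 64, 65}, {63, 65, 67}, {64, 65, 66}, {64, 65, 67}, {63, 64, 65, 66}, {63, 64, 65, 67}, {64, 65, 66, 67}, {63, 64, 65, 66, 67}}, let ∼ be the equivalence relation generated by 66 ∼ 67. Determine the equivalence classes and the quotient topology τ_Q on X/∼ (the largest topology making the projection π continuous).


X/∼ = {[63], [64], [65], [66=67]}; |τ_Q| = 10.

Equivalence classes: [63], [64], [65], [66=67].
Quotient map π: X → X/∼ sends 63 ↦ [63], 64 ↦ [64], 65 ↦ [65], 66 ↦ [66=67], 67 ↦ [66=67].
For each subset V ⊆ X/∼, compute π^{-1}(V) ⊆ X and check whether π^{-1}(V) ∈ τ. V is open in τ_Q iff π^{-1}(V) ∈ τ.
  V = {}: π^{-1}(V) = ∅ ∈ τ ✓.
  V = {[63]}: π^{-1}(V) = {63} ∈ τ ✓.
  V = {[64]}: π^{-1}(V) = {64} ∈ τ ✓.
  V = {[63], [64]}: π^{-1}(V) = {63, 64} ∈ τ ✓.
  V = {[65]}: π^{-1}(V) = {65} ∈ τ ✓.
  V = {[63], [65]}: π^{-1}(V) = {63, 65} ∈ τ ✓.
  V = {[64], [65]}: π^{-1}(V) = {64, 65} ∈ τ ✓.
  V = {[63], [64], [65]}: π^{-1}(V) = {63, 64, 65} ∈ τ ✓.
  V = {[66=67]}: π^{-1}(V) = {66, 67} ∉ τ ✗.
  V = {[63], [66=67]}: π^{-1}(V) = {63, 66, 67} ∉ τ ✗.
  V = {[64], [66=67]}: π^{-1}(V) = {64, 66, 67} ∉ τ ✗.
  V = {[63], [64], [66=67]}: π^{-1}(V) = {63, 64, 66, 67} ∉ τ ✗.
  V = {[65], [66=67]}: π^{-1}(V) = {65, 66, 67} ∉ τ ✗.
  V = {[63], [65], [66=67]}: π^{-1}(V) = {63, 65, 66, 67} ∉ τ ✗.
  V = {[64], [65], [66=67]}: π^{-1}(V) = {64, 65, 66, 67} ∈ τ ✓.
  V = {[63], [64], [65], [66=67]}: π^{-1}(V) = {63, 64, 65, 66, 67} ∈ τ ✓.
Open sets in the quotient: τ_Q = {{}, {[63]}, {[64]}, {[63], [64]}, {[65]}, {[63], [65]}, {[64], [65]}, {[63], [64], [65]}, {[64], [65], [66=67]}, {[63], [64], [65], [66=67]}} (10 elements).


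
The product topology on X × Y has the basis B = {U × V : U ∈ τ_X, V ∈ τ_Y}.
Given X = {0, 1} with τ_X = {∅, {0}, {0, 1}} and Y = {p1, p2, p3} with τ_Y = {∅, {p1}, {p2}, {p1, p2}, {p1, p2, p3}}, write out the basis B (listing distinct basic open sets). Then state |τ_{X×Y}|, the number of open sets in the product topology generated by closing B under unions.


Basis B = {∅ × ∅, {0} × {p1}, {0} × {p2}, {0} × {p1, p2}, {0, 1} × {p1}, {0, 1} × {p2}, {0} × {p1, p2, p3}, {0, 1} × {p1, p2}, {0, 1} × {p1, p2, p3}}; |τ_{X×Y}| = 14.

Enumerate products U × V with U ∈ τ_X, V ∈ τ_Y (deduplicated):
  ∅ × ∅ = {} (∅)
  {0} × {p1} = {(0,p1)}
  {0} × {p2} = {(0,p2)}
  {0} × {p1, p2} = {(0,p1), (0,p2)}
  {0, 1} × {p1} = {(0,p1), (1,p1)}
  {0, 1} × {p2} = {(0,p2), (1,p2)}
  {0} × {p1, p2, p3} = {(0,p1), (0,p2), (0,p3)}
  {0, 1} × {p1, p2} = {(0,p1), (0,p2), (1,p1), (1,p2)}
  {0, 1} × {p1, p2, p3} = {(0,p1), (0,p2), (0,p3), (1,p1), (1,p2), (1,p3)}
These 9 distinct sets form the basis B.
Close under arbitrary unions to get τ_{X×Y}; counting gives |τ_{X×Y}| = 14.


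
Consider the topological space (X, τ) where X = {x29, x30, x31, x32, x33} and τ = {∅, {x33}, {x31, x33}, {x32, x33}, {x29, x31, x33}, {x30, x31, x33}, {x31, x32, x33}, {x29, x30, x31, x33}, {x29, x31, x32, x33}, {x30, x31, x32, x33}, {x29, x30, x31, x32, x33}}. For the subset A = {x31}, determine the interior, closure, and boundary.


int(A) = ∅, cl(A) = {x29, x30, x31}, ∂A = {x29, x30, x31}.

Closed sets in (X, τ) are complements of opens:
  closed(X, τ) = {∅, {x29}, {x30}, {x32}, {x29, x30}, {x29, x32}, {x30, x32}, {x29, x30, x31}, {x29, x30, x32}, {x29, x30, x31, x32}, {x29, x30, x31, x32, x33}}.
int(A) = ⋃ {U ∈ τ : U ⊆ A}. Opens contained in A: ∅.
Taking the union of these: int(A) = ∅.
cl(A) = ⋂ {C closed : A ⊆ C}. Closed sets containing A: {x29, x30, x31}, {x29, x30, x31, x32}, {x29, x30, x31, x32, x33}.
Intersecting these: cl(A) = {x29, x30, x31}.
∂A = cl(A) ∖ int(A) = {x29, x30, x31} ∖ ∅ = {x29, x30, x31}.


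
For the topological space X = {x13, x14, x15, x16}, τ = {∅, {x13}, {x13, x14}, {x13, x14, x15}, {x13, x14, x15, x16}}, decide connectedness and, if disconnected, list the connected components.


(X, τ) is connected.

Find clopen sets (U ∈ τ with X ∖ U ∈ τ):
  U = ∅, X ∖ U = {x13, x14, x15, x16} — both open, so U is clopen.
  U = {x13, x14, x15, x16}, X ∖ U = ∅ — both open, so U is clopen.
Only trivial clopens (∅ and X) exist, so (X, τ) is connected.
Compute connected components by grouping points that agree on all clopens:
  component: {x13, x14, x15, x16}


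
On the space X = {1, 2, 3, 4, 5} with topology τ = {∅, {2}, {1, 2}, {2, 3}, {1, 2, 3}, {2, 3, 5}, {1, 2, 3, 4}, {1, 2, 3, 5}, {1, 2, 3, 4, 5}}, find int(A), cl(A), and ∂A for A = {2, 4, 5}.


int(A) = {2}, cl(A) = {1, 2, 3, 4, 5}, ∂A = {1, 3, 4, 5}.

Closed sets in (X, τ) are complements of opens:
  closed(X, τ) = {∅, {4}, {5}, {1, 4}, {4, 5}, {1, 4, 5}, {3, 4, 5}, {1, 3, 4, 5}, {1, 2, 3, 4, 5}}.
int(A) = ⋃ {U ∈ τ : U ⊆ A}. Opens contained in A: ∅, {2}.
Taking the union of these: int(A) = {2}.
cl(A) = ⋂ {C closed : A ⊆ C}. Closed sets containing A: {1, 2, 3, 4, 5}.
Intersecting these: cl(A) = {1, 2, 3, 4, 5}.
∂A = cl(A) ∖ int(A) = {1, 2, 3, 4, 5} ∖ {2} = {1, 3, 4, 5}.


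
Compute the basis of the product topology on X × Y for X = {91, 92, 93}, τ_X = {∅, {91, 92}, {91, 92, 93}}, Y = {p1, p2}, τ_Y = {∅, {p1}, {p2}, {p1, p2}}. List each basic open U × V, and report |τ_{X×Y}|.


Basis B = {∅ × ∅, {91, 92} × {p1}, {91, 92} × {p2}, {91, 92, 93} × {p1}, {91, 92, 93} × {p2}, {91, 92} × {p1, p2}, {91, 92, 93} × {p1, p2}}; |τ_{X×Y}| = 9.

Enumerate products U × V with U ∈ τ_X, V ∈ τ_Y (deduplicated):
  ∅ × ∅ = {} (∅)
  {91, 92} × {p1} = {(91,p1), (92,p1)}
  {91, 92} × {p2} = {(91,p2), (92,p2)}
  {91, 92, 93} × {p1} = {(91,p1), (92,p1), (93,p1)}
  {91, 92, 93} × {p2} = {(91,p2), (92,p2), (93,p2)}
  {91, 92} × {p1, p2} = {(91,p1), (91,p2), (92,p1), (92,p2)}
  {91, 92, 93} × {p1, p2} = {(91,p1), (91,p2), (92,p1), (92,p2), (93,p1), (93,p2)}
These 7 distinct sets form the basis B.
Close under arbitrary unions to get τ_{X×Y}; counting gives |τ_{X×Y}| = 9.


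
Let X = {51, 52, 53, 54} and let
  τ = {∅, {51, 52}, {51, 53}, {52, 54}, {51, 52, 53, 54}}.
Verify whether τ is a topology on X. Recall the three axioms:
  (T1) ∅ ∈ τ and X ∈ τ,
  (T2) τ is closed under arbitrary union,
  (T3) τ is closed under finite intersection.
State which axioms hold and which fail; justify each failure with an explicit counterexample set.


τ is NOT a topology on X.

Axiom (T1): ∅ ∈ τ? Yes; X ∈ τ? Yes.
Axiom (T2/T3): check pairwise unions and intersections of members of τ.
Counterexample for (T3): {51, 52} ∩ {51, 53} = {51} ∉ τ. Therefore τ is NOT a topology.


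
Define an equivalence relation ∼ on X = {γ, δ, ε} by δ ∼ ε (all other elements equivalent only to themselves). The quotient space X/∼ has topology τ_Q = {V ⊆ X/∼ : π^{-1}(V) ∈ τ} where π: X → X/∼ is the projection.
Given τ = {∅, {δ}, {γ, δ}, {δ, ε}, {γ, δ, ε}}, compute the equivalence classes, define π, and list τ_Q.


X/∼ = {[γ], [δ=ε]}; |τ_Q| = 3.

Equivalence classes: [γ], [δ=ε].
Quotient map π: X → X/∼ sends γ ↦ [γ], δ ↦ [δ=ε], ε ↦ [δ=ε].
For each subset V ⊆ X/∼, compute π^{-1}(V) ⊆ X and check whether π^{-1}(V) ∈ τ. V is open in τ_Q iff π^{-1}(V) ∈ τ.
  V = {}: π^{-1}(V) = ∅ ∈ τ ✓.
  V = {[γ]}: π^{-1}(V) = {γ} ∉ τ ✗.
  V = {[δ=ε]}: π^{-1}(V) = {δ, ε} ∈ τ ✓.
  V = {[γ], [δ=ε]}: π^{-1}(V) = {γ, δ, ε} ∈ τ ✓.
Open sets in the quotient: τ_Q = {{}, {[δ=ε]}, {[γ], [δ=ε]}} (3 elements).


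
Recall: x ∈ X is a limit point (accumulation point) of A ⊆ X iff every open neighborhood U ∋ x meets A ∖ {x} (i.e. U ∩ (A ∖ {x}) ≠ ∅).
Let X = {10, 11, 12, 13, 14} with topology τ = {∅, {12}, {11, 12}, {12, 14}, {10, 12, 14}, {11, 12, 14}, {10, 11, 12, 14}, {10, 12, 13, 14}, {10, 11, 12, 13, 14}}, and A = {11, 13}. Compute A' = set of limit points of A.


A' = ∅

For each x ∈ X, list the open sets U ∈ τ with x ∈ U, then check whether U ∩ (A ∖ {x}) ≠ ∅ for every such U.
  x = 10: open {10, 12, 14} ∋ x has {10, 12, 14} ∩ (A ∖ {10}) = ∅, so x is NOT a limit point.
  x = 11: open {11, 12} ∋ x has {11, 12} ∩ (A ∖ {11}) = ∅, so x is NOT a limit point.
  x = 12: open {12} ∋ x has {12} ∩ (A ∖ {12}) = ∅, so x is NOT a limit point.
  x = 13: open {10, 12, 13, 14} ∋ x has {10, 12, 13, 14} ∩ (A ∖ {13}) = ∅, so x is NOT a limit point.
  x = 14: open {12, 14} ∋ x has {12, 14} ∩ (A ∖ {14}) = ∅, so x is NOT a limit point.
Collecting: A' = ∅.


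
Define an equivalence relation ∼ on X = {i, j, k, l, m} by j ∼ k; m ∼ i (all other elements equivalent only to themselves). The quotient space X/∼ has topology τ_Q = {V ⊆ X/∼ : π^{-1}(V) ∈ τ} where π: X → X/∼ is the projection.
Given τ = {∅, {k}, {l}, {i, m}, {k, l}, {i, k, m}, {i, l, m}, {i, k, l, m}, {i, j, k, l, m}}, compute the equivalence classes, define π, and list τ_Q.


X/∼ = {[i=m], [j=k], [l]}; |τ_Q| = 5.

Equivalence classes: [i=m], [j=k], [l].
Quotient map π: X → X/∼ sends i ↦ [i=m], j ↦ [j=k], k ↦ [j=k], l ↦ [l], m ↦ [i=m].
For each subset V ⊆ X/∼, compute π^{-1}(V) ⊆ X and check whether π^{-1}(V) ∈ τ. V is open in τ_Q iff π^{-1}(V) ∈ τ.
  V = {}: π^{-1}(V) = ∅ ∈ τ ✓.
  V = {[i=m]}: π^{-1}(V) = {i, m} ∈ τ ✓.
  V = {[j=k]}: π^{-1}(V) = {j, k} ∉ τ ✗.
  V = {[i=m], [j=k]}: π^{-1}(V) = {i, j, k, m} ∉ τ ✗.
  V = {[l]}: π^{-1}(V) = {l} ∈ τ ✓.
  V = {[i=m], [l]}: π^{-1}(V) = {i, l, m} ∈ τ ✓.
  V = {[j=k], [l]}: π^{-1}(V) = {j, k, l} ∉ τ ✗.
  V = {[i=m], [j=k], [l]}: π^{-1}(V) = {i, j, k, l, m} ∈ τ ✓.
Open sets in the quotient: τ_Q = {{}, {[i=m]}, {[l]}, {[i=m], [l]}, {[i=m], [j=k], [l]}} (5 elements).


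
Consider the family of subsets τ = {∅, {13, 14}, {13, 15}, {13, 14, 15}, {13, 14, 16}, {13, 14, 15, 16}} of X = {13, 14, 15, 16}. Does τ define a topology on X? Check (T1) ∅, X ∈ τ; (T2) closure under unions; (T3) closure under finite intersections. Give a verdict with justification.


τ is NOT a topology on X.

Axiom (T1): ∅ ∈ τ? Yes; X ∈ τ? Yes.
Axiom (T2/T3): check pairwise unions and intersections of members of τ.
Counterexample for (T3): {13, 14} ∩ {13, 15} = {13} ∉ τ. Therefore τ is NOT a topology.


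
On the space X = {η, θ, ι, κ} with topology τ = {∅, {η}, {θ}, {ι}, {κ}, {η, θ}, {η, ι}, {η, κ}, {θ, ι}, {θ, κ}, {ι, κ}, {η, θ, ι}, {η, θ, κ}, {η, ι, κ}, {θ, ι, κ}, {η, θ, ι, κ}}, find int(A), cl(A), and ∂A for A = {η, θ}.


int(A) = {η, θ}, cl(A) = {η, θ}, ∂A = ∅.

Closed sets in (X, τ) are complements of opens:
  closed(X, τ) = {∅, {η}, {θ}, {ι}, {κ}, {η, θ}, {η, ι}, {η, κ}, {θ, ι}, {θ, κ}, {ι, κ}, {η, θ, ι}, {η, θ, κ}, {η, ι, κ}, {θ, ι, κ}, {η, θ, ι, κ}}.
int(A) = ⋃ {U ∈ τ : U ⊆ A}. Opens contained in A: ∅, {η}, {θ}, {η, θ}.
Taking the union of these: int(A) = {η, θ}.
cl(A) = ⋂ {C closed : A ⊆ C}. Closed sets containing A: {η, θ}, {η, θ, ι}, {η, θ, κ}, {η, θ, ι, κ}.
Intersecting these: cl(A) = {η, θ}.
∂A = cl(A) ∖ int(A) = {η, θ} ∖ {η, θ} = ∅.


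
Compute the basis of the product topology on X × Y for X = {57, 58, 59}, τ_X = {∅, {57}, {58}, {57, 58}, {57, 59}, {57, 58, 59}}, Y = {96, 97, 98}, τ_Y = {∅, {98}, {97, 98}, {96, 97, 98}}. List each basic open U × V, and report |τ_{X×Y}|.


Basis B = {∅ × ∅, {57} × {98}, {58} × {98}, {57} × {97, 98}, {57, 58} × {98}, {57, 59} × {98}, {58} × {97, 98}, {57} × {96, 97, 98}, {57, 58, 59} × {98}, {58} × {96, 97, 98}, {57, 58} × {97, 98}, {57, 59} × {97, 98}, {57, 58} × {96, 97, 98}, {57, 59} × {96, 97, 98}, {57, 58, 59} × {97, 98}, {57, 58, 59} × {96, 97, 98}}; |τ_{X×Y}| = 40.

Enumerate products U × V with U ∈ τ_X, V ∈ τ_Y (deduplicated):
  ∅ × ∅ = {} (∅)
  {57} × {98} = {(57,98)}
  {58} × {98} = {(58,98)}
  {57} × {97, 98} = {(57,97), (57,98)}
  {57, 58} × {98} = {(57,98), (58,98)}
  {57, 59} × {98} = {(57,98), (59,98)}
  {58} × {97, 98} = {(58,97), (58,98)}
  {57} × {96, 97, 98} = {(57,96), (57,97), (57,98)}
  {57, 58, 59} × {98} = {(57,98), (58,98), (59,98)}
  {58} × {96, 97, 98} = {(58,96), (58,97), (58,98)}
  {57, 58} × {97, 98} = {(57,97), (57,98), (58,97), (58,98)}
  {57, 59} × {97, 98} = {(57,97), (57,98), (59,97), (59,98)}
  {57, 58} × {96, 97, 98} = {(57,96), (57,97), (57,98), (58,96), (58,97), (58,98)}
  {57, 59} × {96, 97, 98} = {(57,96), (57,97), (57,98), (59,96), (59,97), (59,98)}
  {57, 58, 59} × {97, 98} = {(57,97), (57,98), (58,97), (58,98), (59,97), (59,98)}
  {57, 58, 59} × {96, 97, 98} = {(57,96), (57,97), (57,98), (58,96), (58,97), (58,98), (59,96), (59,97), (59,98)}
These 16 distinct sets form the basis B.
Close under arbitrary unions to get τ_{X×Y}; counting gives |τ_{X×Y}| = 40.


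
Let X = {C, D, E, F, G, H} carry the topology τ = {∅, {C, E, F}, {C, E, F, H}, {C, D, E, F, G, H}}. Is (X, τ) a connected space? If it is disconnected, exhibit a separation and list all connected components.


(X, τ) is connected.

Find clopen sets (U ∈ τ with X ∖ U ∈ τ):
  U = ∅, X ∖ U = {C, D, E, F, G, H} — both open, so U is clopen.
  U = {C, D, E, F, G, H}, X ∖ U = ∅ — both open, so U is clopen.
Only trivial clopens (∅ and X) exist, so (X, τ) is connected.
Compute connected components by grouping points that agree on all clopens:
  component: {C, D, E, F, G, H}


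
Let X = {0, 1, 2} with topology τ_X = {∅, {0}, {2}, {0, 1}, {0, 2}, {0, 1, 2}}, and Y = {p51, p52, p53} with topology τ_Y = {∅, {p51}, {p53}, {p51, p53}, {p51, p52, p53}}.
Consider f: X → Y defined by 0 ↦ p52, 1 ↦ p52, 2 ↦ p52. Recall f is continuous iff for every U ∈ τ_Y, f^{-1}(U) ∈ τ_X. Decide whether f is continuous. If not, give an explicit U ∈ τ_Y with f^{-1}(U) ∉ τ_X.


f IS continuous.

Compute f^{-1}(U) for each U ∈ τ_Y:
  U = ∅: f^{-1}(U) = ∅ ∈ τ_X ✓.
  U = {p51}: f^{-1}(U) = ∅ ∈ τ_X ✓.
  U = {p53}: f^{-1}(U) = ∅ ∈ τ_X ✓.
  U = {p51, p53}: f^{-1}(U) = ∅ ∈ τ_X ✓.
  U = {p51, p52, p53}: f^{-1}(U) = {0, 1, 2} ∈ τ_X ✓.
Every preimage lies in τ_X, so f IS continuous.


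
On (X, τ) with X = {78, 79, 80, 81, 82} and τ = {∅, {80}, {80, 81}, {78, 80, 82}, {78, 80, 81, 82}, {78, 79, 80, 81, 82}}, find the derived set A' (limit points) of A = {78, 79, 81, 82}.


A' = {78, 79, 82}

For each x ∈ X, list the open sets U ∈ τ with x ∈ U, then check whether U ∩ (A ∖ {x}) ≠ ∅ for every such U.
  x = 78: opens ∋ x are {78, 80, 82}, {78, 80, 81, 82}, {78, 79, 80, 81, 82}; each meets A ∖ {78}, so x IS a limit point.
  x = 79: opens ∋ x are {78, 79, 80, 81, 82}; each meets A ∖ {79}, so x IS a limit point.
  x = 80: open {80} ∋ x has {80} ∩ (A ∖ {80}) = ∅, so x is NOT a limit point.
  x = 81: open {80, 81} ∋ x has {80, 81} ∩ (A ∖ {81}) = ∅, so x is NOT a limit point.
  x = 82: opens ∋ x are {78, 80, 82}, {78, 80, 81, 82}, {78, 79, 80, 81, 82}; each meets A ∖ {82}, so x IS a limit point.
Collecting: A' = {78, 79, 82}.


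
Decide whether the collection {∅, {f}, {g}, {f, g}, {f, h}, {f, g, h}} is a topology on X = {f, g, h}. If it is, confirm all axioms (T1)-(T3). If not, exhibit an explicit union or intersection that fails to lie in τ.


τ IS a topology on X.

Axiom (T1): ∅ ∈ τ? Yes; X ∈ τ? Yes.
Axiom (T2/T3): check pairwise unions and intersections of members of τ.
All pairwise intersections and unions checked — each lies in τ. Therefore τ satisfies (T1), (T2), (T3): it IS a topology on X.


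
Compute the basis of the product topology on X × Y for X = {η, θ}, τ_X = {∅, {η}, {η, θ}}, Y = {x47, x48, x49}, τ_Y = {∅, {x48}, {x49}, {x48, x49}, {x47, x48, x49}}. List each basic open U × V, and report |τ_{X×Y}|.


Basis B = {∅ × ∅, {η} × {x48}, {η} × {x49}, {η} × {x48, x49}, {η, θ} × {x48}, {η, θ} × {x49}, {η} × {x47, x48, x49}, {η, θ} × {x48, x49}, {η, θ} × {x47, x48, x49}}; |τ_{X×Y}| = 14.

Enumerate products U × V with U ∈ τ_X, V ∈ τ_Y (deduplicated):
  ∅ × ∅ = {} (∅)
  {η} × {x48} = {(η,x48)}
  {η} × {x49} = {(η,x49)}
  {η} × {x48, x49} = {(η,x48), (η,x49)}
  {η, θ} × {x48} = {(η,x48), (θ,x48)}
  {η, θ} × {x49} = {(η,x49), (θ,x49)}
  {η} × {x47, x48, x49} = {(η,x47), (η,x48), (η,x49)}
  {η, θ} × {x48, x49} = {(η,x48), (η,x49), (θ,x48), (θ,x49)}
  {η, θ} × {x47, x48, x49} = {(η,x47), (η,x48), (η,x49), (θ,x47), (θ,x48), (θ,x49)}
These 9 distinct sets form the basis B.
Close under arbitrary unions to get τ_{X×Y}; counting gives |τ_{X×Y}| = 14.


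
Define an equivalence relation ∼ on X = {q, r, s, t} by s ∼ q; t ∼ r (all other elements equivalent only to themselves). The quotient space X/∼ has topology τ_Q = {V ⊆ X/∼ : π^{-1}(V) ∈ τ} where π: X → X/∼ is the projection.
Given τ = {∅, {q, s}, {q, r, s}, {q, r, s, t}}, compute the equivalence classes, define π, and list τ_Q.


X/∼ = {[q=s], [r=t]}; |τ_Q| = 3.

Equivalence classes: [q=s], [r=t].
Quotient map π: X → X/∼ sends q ↦ [q=s], r ↦ [r=t], s ↦ [q=s], t ↦ [r=t].
For each subset V ⊆ X/∼, compute π^{-1}(V) ⊆ X and check whether π^{-1}(V) ∈ τ. V is open in τ_Q iff π^{-1}(V) ∈ τ.
  V = {}: π^{-1}(V) = ∅ ∈ τ ✓.
  V = {[q=s]}: π^{-1}(V) = {q, s} ∈ τ ✓.
  V = {[r=t]}: π^{-1}(V) = {r, t} ∉ τ ✗.
  V = {[q=s], [r=t]}: π^{-1}(V) = {q, r, s, t} ∈ τ ✓.
Open sets in the quotient: τ_Q = {{}, {[q=s]}, {[q=s], [r=t]}} (3 elements).


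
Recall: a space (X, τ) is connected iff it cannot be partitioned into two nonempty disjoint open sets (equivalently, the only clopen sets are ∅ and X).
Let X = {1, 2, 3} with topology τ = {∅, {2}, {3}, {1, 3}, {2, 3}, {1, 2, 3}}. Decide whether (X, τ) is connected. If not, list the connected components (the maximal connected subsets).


(X, τ) is disconnected; components = [{2}, {1, 3}].

Find clopen sets (U ∈ τ with X ∖ U ∈ τ):
  U = ∅, X ∖ U = {1, 2, 3} — both open, so U is clopen.
  U = {2}, X ∖ U = {1, 3} — both open, so U is clopen.
  U = {1, 3}, X ∖ U = {2} — both open, so U is clopen.
  U = {1, 2, 3}, X ∖ U = ∅ — both open, so U is clopen.
Nontrivial clopen(s) exist: e.g. {2}. So (X, τ) is disconnected.
Compute connected components by grouping points that agree on all clopens:
  component: {2}
  component: {1, 3}


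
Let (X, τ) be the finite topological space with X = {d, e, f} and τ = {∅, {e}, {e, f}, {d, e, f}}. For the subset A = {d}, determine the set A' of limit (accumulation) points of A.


A' = ∅

For each x ∈ X, list the open sets U ∈ τ with x ∈ U, then check whether U ∩ (A ∖ {x}) ≠ ∅ for every such U.
  x = d: open {d, e, f} ∋ x has {d, e, f} ∩ (A ∖ {d}) = ∅, so x is NOT a limit point.
  x = e: open {e} ∋ x has {e} ∩ (A ∖ {e}) = ∅, so x is NOT a limit point.
  x = f: open {e, f} ∋ x has {e, f} ∩ (A ∖ {f}) = ∅, so x is NOT a limit point.
Collecting: A' = ∅.


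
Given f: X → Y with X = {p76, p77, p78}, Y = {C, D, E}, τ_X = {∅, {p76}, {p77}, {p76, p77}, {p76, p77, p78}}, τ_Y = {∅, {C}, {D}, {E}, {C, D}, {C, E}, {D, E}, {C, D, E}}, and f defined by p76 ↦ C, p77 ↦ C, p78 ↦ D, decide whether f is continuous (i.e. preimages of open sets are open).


f is NOT continuous.

Compute f^{-1}(U) for each U ∈ τ_Y:
  U = ∅: f^{-1}(U) = ∅ ∈ τ_X ✓.
  U = {C}: f^{-1}(U) = {p76, p77} ∈ τ_X ✓.
  U = {D}: f^{-1}(U) = {p78} ∉ τ_X ✗.
  U = {E}: f^{-1}(U) = ∅ ∈ τ_X ✓.
  U = {C, D}: f^{-1}(U) = {p76, p77, p78} ∈ τ_X ✓.
  U = {C, E}: f^{-1}(U) = {p76, p77} ∈ τ_X ✓.
  U = {D, E}: f^{-1}(U) = {p78} ∉ τ_X ✗.
  U = {C, D, E}: f^{-1}(U) = {p76, p77, p78} ∈ τ_X ✓.
Found U = {D} with f^{-1}(U) = {p78} not in τ_X. Therefore f is NOT continuous.


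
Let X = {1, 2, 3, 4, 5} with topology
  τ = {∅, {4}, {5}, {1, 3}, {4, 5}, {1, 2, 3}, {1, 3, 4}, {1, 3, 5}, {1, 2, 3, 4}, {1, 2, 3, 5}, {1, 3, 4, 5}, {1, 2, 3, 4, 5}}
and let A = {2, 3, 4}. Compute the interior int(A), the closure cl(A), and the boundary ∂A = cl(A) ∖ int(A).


int(A) = {4}, cl(A) = {1, 2, 3, 4}, ∂A = {1, 2, 3}.

Closed sets in (X, τ) are complements of opens:
  closed(X, τ) = {∅, {2}, {4}, {5}, {2, 4}, {2, 5}, {4, 5}, {1, 2, 3}, {2, 4, 5}, {1, 2, 3, 4}, {1, 2, 3, 5}, {1, 2, 3, 4, 5}}.
int(A) = ⋃ {U ∈ τ : U ⊆ A}. Opens contained in A: ∅, {4}.
Taking the union of these: int(A) = {4}.
cl(A) = ⋂ {C closed : A ⊆ C}. Closed sets containing A: {1, 2, 3, 4}, {1, 2, 3, 4, 5}.
Intersecting these: cl(A) = {1, 2, 3, 4}.
∂A = cl(A) ∖ int(A) = {1, 2, 3, 4} ∖ {4} = {1, 2, 3}.


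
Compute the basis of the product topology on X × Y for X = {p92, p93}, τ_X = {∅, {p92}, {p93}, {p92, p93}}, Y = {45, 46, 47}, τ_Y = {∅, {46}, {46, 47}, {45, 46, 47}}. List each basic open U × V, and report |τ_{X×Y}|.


Basis B = {∅ × ∅, {p92} × {46}, {p93} × {46}, {p92} × {46, 47}, {p92, p93} × {46}, {p93} × {46, 47}, {p92} × {45, 46, 47}, {p93} × {45, 46, 47}, {p92, p93} × {46, 47}, {p92, p93} × {45, 46, 47}}; |τ_{X×Y}| = 16.

Enumerate products U × V with U ∈ τ_X, V ∈ τ_Y (deduplicated):
  ∅ × ∅ = {} (∅)
  {p92} × {46} = {(p92,46)}
  {p93} × {46} = {(p93,46)}
  {p92} × {46, 47} = {(p92,46), (p92,47)}
  {p92, p93} × {46} = {(p92,46), (p93,46)}
  {p93} × {46, 47} = {(p93,46), (p93,47)}
  {p92} × {45, 46, 47} = {(p92,45), (p92,46), (p92,47)}
  {p93} × {45, 46, 47} = {(p93,45), (p93,46), (p93,47)}
  {p92, p93} × {46, 47} = {(p92,46), (p92,47), (p93,46), (p93,47)}
  {p92, p93} × {45, 46, 47} = {(p92,45), (p92,46), (p92,47), (p93,45), (p93,46), (p93,47)}
These 10 distinct sets form the basis B.
Close under arbitrary unions to get τ_{X×Y}; counting gives |τ_{X×Y}| = 16.


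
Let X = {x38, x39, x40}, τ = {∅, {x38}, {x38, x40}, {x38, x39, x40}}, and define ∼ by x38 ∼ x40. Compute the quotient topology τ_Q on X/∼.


X/∼ = {[x38=x40], [x39]}; |τ_Q| = 3.

Equivalence classes: [x38=x40], [x39].
Quotient map π: X → X/∼ sends x38 ↦ [x38=x40], x39 ↦ [x39], x40 ↦ [x38=x40].
For each subset V ⊆ X/∼, compute π^{-1}(V) ⊆ X and check whether π^{-1}(V) ∈ τ. V is open in τ_Q iff π^{-1}(V) ∈ τ.
  V = {}: π^{-1}(V) = ∅ ∈ τ ✓.
  V = {[x38=x40]}: π^{-1}(V) = {x38, x40} ∈ τ ✓.
  V = {[x39]}: π^{-1}(V) = {x39} ∉ τ ✗.
  V = {[x38=x40], [x39]}: π^{-1}(V) = {x38, x39, x40} ∈ τ ✓.
Open sets in the quotient: τ_Q = {{}, {[x38=x40]}, {[x38=x40], [x39]}} (3 elements).


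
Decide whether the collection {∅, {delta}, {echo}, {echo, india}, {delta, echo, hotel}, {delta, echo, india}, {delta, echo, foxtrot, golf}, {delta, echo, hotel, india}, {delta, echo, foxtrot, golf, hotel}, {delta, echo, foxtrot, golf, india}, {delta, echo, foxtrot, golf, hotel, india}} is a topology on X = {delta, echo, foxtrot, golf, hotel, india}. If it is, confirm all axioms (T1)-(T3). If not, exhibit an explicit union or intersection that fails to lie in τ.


τ is NOT a topology on X.

Axiom (T1): ∅ ∈ τ? Yes; X ∈ τ? Yes.
Axiom (T2/T3): check pairwise unions and intersections of members of τ.
Counterexample for (T2): {delta} ∪ {echo} = {delta, echo} ∉ τ. Therefore τ is NOT a topology.


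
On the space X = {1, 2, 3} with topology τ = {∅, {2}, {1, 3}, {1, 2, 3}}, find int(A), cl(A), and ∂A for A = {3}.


int(A) = ∅, cl(A) = {1, 3}, ∂A = {1, 3}.

Closed sets in (X, τ) are complements of opens:
  closed(X, τ) = {∅, {2}, {1, 3}, {1, 2, 3}}.
int(A) = ⋃ {U ∈ τ : U ⊆ A}. Opens contained in A: ∅.
Taking the union of these: int(A) = ∅.
cl(A) = ⋂ {C closed : A ⊆ C}. Closed sets containing A: {1, 3}, {1, 2, 3}.
Intersecting these: cl(A) = {1, 3}.
∂A = cl(A) ∖ int(A) = {1, 3} ∖ ∅ = {1, 3}.


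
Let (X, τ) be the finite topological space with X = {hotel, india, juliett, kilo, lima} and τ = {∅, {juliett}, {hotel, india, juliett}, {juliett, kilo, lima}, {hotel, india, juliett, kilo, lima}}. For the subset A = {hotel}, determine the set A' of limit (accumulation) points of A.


A' = {india}

For each x ∈ X, list the open sets U ∈ τ with x ∈ U, then check whether U ∩ (A ∖ {x}) ≠ ∅ for every such U.
  x = hotel: open {hotel, india, juliett} ∋ x has {hotel, india, juliett} ∩ (A ∖ {hotel}) = ∅, so x is NOT a limit point.
  x = india: opens ∋ x are {hotel, india, juliett}, {hotel, india, juliett, kilo, lima}; each meets A ∖ {india}, so x IS a limit point.
  x = juliett: open {juliett} ∋ x has {juliett} ∩ (A ∖ {juliett}) = ∅, so x is NOT a limit point.
  x = kilo: open {juliett, kilo, lima} ∋ x has {juliett, kilo, lima} ∩ (A ∖ {kilo}) = ∅, so x is NOT a limit point.
  x = lima: open {juliett, kilo, lima} ∋ x has {juliett, kilo, lima} ∩ (A ∖ {lima}) = ∅, so x is NOT a limit point.
Collecting: A' = {india}.


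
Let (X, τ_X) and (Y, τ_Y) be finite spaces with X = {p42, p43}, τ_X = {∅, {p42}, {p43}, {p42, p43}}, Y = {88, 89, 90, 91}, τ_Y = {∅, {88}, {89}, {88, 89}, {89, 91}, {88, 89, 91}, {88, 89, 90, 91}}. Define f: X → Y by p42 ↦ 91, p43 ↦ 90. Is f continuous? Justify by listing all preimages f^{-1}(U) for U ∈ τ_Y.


f IS continuous.

Compute f^{-1}(U) for each U ∈ τ_Y:
  U = ∅: f^{-1}(U) = ∅ ∈ τ_X ✓.
  U = {88}: f^{-1}(U) = ∅ ∈ τ_X ✓.
  U = {89}: f^{-1}(U) = ∅ ∈ τ_X ✓.
  U = {88, 89}: f^{-1}(U) = ∅ ∈ τ_X ✓.
  U = {89, 91}: f^{-1}(U) = {p42} ∈ τ_X ✓.
  U = {88, 89, 91}: f^{-1}(U) = {p42} ∈ τ_X ✓.
  U = {88, 89, 90, 91}: f^{-1}(U) = {p42, p43} ∈ τ_X ✓.
Every preimage lies in τ_X, so f IS continuous.


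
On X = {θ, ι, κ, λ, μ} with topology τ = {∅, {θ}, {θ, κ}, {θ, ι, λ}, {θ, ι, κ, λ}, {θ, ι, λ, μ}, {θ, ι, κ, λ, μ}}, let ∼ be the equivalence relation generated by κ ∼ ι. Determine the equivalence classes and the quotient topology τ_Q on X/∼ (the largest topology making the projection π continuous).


X/∼ = {[θ], [ι=κ], [λ], [μ]}; |τ_Q| = 4.

Equivalence classes: [θ], [ι=κ], [λ], [μ].
Quotient map π: X → X/∼ sends θ ↦ [θ], ι ↦ [ι=κ], κ ↦ [ι=κ], λ ↦ [λ], μ ↦ [μ].
For each subset V ⊆ X/∼, compute π^{-1}(V) ⊆ X and check whether π^{-1}(V) ∈ τ. V is open in τ_Q iff π^{-1}(V) ∈ τ.
  V = {}: π^{-1}(V) = ∅ ∈ τ ✓.
  V = {[θ]}: π^{-1}(V) = {θ} ∈ τ ✓.
  V = {[ι=κ]}: π^{-1}(V) = {ι, κ} ∉ τ ✗.
  V = {[θ], [ι=κ]}: π^{-1}(V) = {θ, ι, κ} ∉ τ ✗.
  V = {[λ]}: π^{-1}(V) = {λ} ∉ τ ✗.
  V = {[θ], [λ]}: π^{-1}(V) = {θ, λ} ∉ τ ✗.
  V = {[ι=κ], [λ]}: π^{-1}(V) = {ι, κ, λ} ∉ τ ✗.
  V = {[θ], [ι=κ], [λ]}: π^{-1}(V) = {θ, ι, κ, λ} ∈ τ ✓.
  V = {[μ]}: π^{-1}(V) = {μ} ∉ τ ✗.
  V = {[θ], [μ]}: π^{-1}(V) = {θ, μ} ∉ τ ✗.
  V = {[ι=κ], [μ]}: π^{-1}(V) = {ι, κ, μ} ∉ τ ✗.
  V = {[θ], [ι=κ], [μ]}: π^{-1}(V) = {θ, ι, κ, μ} ∉ τ ✗.
  V = {[λ], [μ]}: π^{-1}(V) = {λ, μ} ∉ τ ✗.
  V = {[θ], [λ], [μ]}: π^{-1}(V) = {θ, λ, μ} ∉ τ ✗.
  V = {[ι=κ], [λ], [μ]}: π^{-1}(V) = {ι, κ, λ, μ} ∉ τ ✗.
  V = {[θ], [ι=κ], [λ], [μ]}: π^{-1}(V) = {θ, ι, κ, λ, μ} ∈ τ ✓.
Open sets in the quotient: τ_Q = {{}, {[θ]}, {[θ], [ι=κ], [λ]}, {[θ], [ι=κ], [λ], [μ]}} (4 elements).


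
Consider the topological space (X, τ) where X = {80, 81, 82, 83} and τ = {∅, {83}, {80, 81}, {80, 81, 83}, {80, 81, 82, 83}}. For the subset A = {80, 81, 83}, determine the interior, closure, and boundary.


int(A) = {80, 81, 83}, cl(A) = {80, 81, 82, 83}, ∂A = {82}.

Closed sets in (X, τ) are complements of opens:
  closed(X, τ) = {∅, {82}, {82, 83}, {80, 81, 82}, {80, 81, 82, 83}}.
int(A) = ⋃ {U ∈ τ : U ⊆ A}. Opens contained in A: ∅, {83}, {80, 81}, {80, 81, 83}.
Taking the union of these: int(A) = {80, 81, 83}.
cl(A) = ⋂ {C closed : A ⊆ C}. Closed sets containing A: {80, 81, 82, 83}.
Intersecting these: cl(A) = {80, 81, 82, 83}.
∂A = cl(A) ∖ int(A) = {80, 81, 82, 83} ∖ {80, 81, 83} = {82}.


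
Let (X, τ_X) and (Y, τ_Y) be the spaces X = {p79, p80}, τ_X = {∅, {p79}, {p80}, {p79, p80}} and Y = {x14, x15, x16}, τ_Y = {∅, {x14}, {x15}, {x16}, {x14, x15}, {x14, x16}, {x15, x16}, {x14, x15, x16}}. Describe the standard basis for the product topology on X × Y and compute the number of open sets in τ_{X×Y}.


Basis B = {∅ × ∅, {p79} × {x14}, {p79} × {x15}, {p79} × {x16}, {p80} × {x14}, {p80} × {x15}, {p80} × {x16}, {p79} × {x14, x15}, {p79} × {x14, x16}, {p79, p80} × {x14}, {p79} × {x15, x16}, {p79, p80} × {x15}, {p79, p80} × {x16}, {p80} × {x14, x15}, {p80} × {x14, x16}, {p80} × {x15, x16}, {p79} × {x14, x15, x16}, {p80} × {x14, x15, x16}, {p79, p80} × {x14, x15}, {p79, p80} × {x14, x16}, {p79, p80} × {x15, x16}, {p79, p80} × {x14, x15, x16}}; |τ_{X×Y}| = 64.

Enumerate products U × V with U ∈ τ_X, V ∈ τ_Y (deduplicated):
  ∅ × ∅ = {} (∅)
  {p79} × {x14} = {(p79,x14)}
  {p79} × {x15} = {(p79,x15)}
  {p79} × {x16} = {(p79,x16)}
  {p80} × {x14} = {(p80,x14)}
  {p80} × {x15} = {(p80,x15)}
  {p80} × {x16} = {(p80,x16)}
  {p79} × {x14, x15} = {(p79,x14), (p79,x15)}
  {p79} × {x14, x16} = {(p79,x14), (p79,x16)}
  {p79, p80} × {x14} = {(p79,x14), (p80,x14)}
  {p79} × {x15, x16} = {(p79,x15), (p79,x16)}
  {p79, p80} × {x15} = {(p79,x15), (p80,x15)}
  {p79, p80} × {x16} = {(p79,x16), (p80,x16)}
  {p80} × {x14, x15} = {(p80,x14), (p80,x15)}
  {p80} × {x14, x16} = {(p80,x14), (p80,x16)}
  {p80} × {x15, x16} = {(p80,x15), (p80,x16)}
  {p79} × {x14, x15, x16} = {(p79,x14), (p79,x15), (p79,x16)}
  {p80} × {x14, x15, x16} = {(p80,x14), (p80,x15), (p80,x16)}
  {p79, p80} × {x14, x15} = {(p79,x14), (p79,x15), (p80,x14), (p80,x15)}
  {p79, p80} × {x14, x16} = {(p79,x14), (p79,x16), (p80,x14), (p80,x16)}
  {p79, p80} × {x15, x16} = {(p79,x15), (p79,x16), (p80,x15), (p80,x16)}
  {p79, p80} × {x14, x15, x16} = {(p79,x14), (p79,x15), (p79,x16), (p80,x14), (p80,x15), (p80,x16)}
These 22 distinct sets form the basis B.
Close under arbitrary unions to get τ_{X×Y}; counting gives |τ_{X×Y}| = 64.


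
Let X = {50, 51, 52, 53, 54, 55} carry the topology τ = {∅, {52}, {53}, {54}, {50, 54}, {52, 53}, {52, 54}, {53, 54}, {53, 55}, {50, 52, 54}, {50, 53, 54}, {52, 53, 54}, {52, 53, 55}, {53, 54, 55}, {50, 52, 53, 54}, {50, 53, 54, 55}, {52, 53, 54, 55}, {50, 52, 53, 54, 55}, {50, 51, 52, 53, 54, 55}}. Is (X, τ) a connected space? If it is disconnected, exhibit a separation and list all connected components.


(X, τ) is connected.

Find clopen sets (U ∈ τ with X ∖ U ∈ τ):
  U = ∅, X ∖ U = {50, 51, 52, 53, 54, 55} — both open, so U is clopen.
  U = {50, 51, 52, 53, 54, 55}, X ∖ U = ∅ — both open, so U is clopen.
Only trivial clopens (∅ and X) exist, so (X, τ) is connected.
Compute connected components by grouping points that agree on all clopens:
  component: {50, 51, 52, 53, 54, 55}


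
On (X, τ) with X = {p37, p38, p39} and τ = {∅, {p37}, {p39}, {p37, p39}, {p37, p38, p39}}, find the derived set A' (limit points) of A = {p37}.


A' = {p38}

For each x ∈ X, list the open sets U ∈ τ with x ∈ U, then check whether U ∩ (A ∖ {x}) ≠ ∅ for every such U.
  x = p37: open {p37} ∋ x has {p37} ∩ (A ∖ {p37}) = ∅, so x is NOT a limit point.
  x = p38: opens ∋ x are {p37, p38, p39}; each meets A ∖ {p38}, so x IS a limit point.
  x = p39: open {p39} ∋ x has {p39} ∩ (A ∖ {p39}) = ∅, so x is NOT a limit point.
Collecting: A' = {p38}.


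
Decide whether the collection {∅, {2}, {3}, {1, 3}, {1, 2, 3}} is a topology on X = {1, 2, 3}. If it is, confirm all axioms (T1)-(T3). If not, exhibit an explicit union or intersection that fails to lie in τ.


τ is NOT a topology on X.

Axiom (T1): ∅ ∈ τ? Yes; X ∈ τ? Yes.
Axiom (T2/T3): check pairwise unions and intersections of members of τ.
Counterexample for (T2): {2} ∪ {3} = {2, 3} ∉ τ. Therefore τ is NOT a topology.


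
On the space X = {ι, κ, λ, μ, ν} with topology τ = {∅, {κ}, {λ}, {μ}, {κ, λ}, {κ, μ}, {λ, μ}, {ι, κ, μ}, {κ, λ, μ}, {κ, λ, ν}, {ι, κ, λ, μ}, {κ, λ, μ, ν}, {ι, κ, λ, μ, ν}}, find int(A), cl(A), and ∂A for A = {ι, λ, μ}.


int(A) = {λ, μ}, cl(A) = {ι, λ, μ, ν}, ∂A = {ι, ν}.

Closed sets in (X, τ) are complements of opens:
  closed(X, τ) = {∅, {ι}, {ν}, {ι, μ}, {ι, ν}, {λ, ν}, {ι, κ, ν}, {ι, λ, ν}, {ι, μ, ν}, {ι, κ, λ, ν}, {ι, κ, μ, ν}, {ι, λ, μ, ν}, {ι, κ, λ, μ, ν}}.
int(A) = ⋃ {U ∈ τ : U ⊆ A}. Opens contained in A: ∅, {λ}, {μ}, {λ, μ}.
Taking the union of these: int(A) = {λ, μ}.
cl(A) = ⋂ {C closed : A ⊆ C}. Closed sets containing A: {ι, λ, μ, ν}, {ι, κ, λ, μ, ν}.
Intersecting these: cl(A) = {ι, λ, μ, ν}.
∂A = cl(A) ∖ int(A) = {ι, λ, μ, ν} ∖ {λ, μ} = {ι, ν}.


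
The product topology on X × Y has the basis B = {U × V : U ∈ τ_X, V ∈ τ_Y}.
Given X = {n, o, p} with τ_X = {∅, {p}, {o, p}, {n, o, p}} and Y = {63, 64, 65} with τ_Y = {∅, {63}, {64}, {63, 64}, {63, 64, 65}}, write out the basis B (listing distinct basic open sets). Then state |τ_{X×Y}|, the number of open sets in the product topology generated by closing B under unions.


Basis B = {∅ × ∅, {p} × {63}, {p} × {64}, {o, p} × {63}, {o, p} × {64}, {p} × {63, 64}, {n, o, p} × {63}, {n, o, p} × {64}, {p} × {63, 64, 65}, {o, p} × {63, 64}, {n, o, p} × {63, 64}, {o, p} × {63, 64, 65}, {n, o, p} × {63, 64, 65}}; |τ_{X×Y}| = 30.

Enumerate products U × V with U ∈ τ_X, V ∈ τ_Y (deduplicated):
  ∅ × ∅ = {} (∅)
  {p} × {63} = {(p,63)}
  {p} × {64} = {(p,64)}
  {o, p} × {63} = {(o,63), (p,63)}
  {o, p} × {64} = {(o,64), (p,64)}
  {p} × {63, 64} = {(p,63), (p,64)}
  {n, o, p} × {63} = {(n,63), (o,63), (p,63)}
  {n, o, p} × {64} = {(n,64), (o,64), (p,64)}
  {p} × {63, 64, 65} = {(p,63), (p,64), (p,65)}
  {o, p} × {63, 64} = {(o,63), (o,64), (p,63), (p,64)}
  {n, o, p} × {63, 64} = {(n,63), (n,64), (o,63), (o,64), (p,63), (p,64)}
  {o, p} × {63, 64, 65} = {(o,63), (o,64), (o,65), (p,63), (p,64), (p,65)}
  {n, o, p} × {63, 64, 65} = {(n,63), (n,64), (n,65), (o,63), (o,64), (o,65), (p,63), (p,64), (p,65)}
These 13 distinct sets form the basis B.
Close under arbitrary unions to get τ_{X×Y}; counting gives |τ_{X×Y}| = 30.


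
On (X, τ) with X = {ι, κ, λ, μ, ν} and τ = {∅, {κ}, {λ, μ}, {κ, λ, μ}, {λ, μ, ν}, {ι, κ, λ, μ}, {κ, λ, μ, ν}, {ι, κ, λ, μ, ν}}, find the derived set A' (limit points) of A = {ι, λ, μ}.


A' = {ι, λ, μ, ν}

For each x ∈ X, list the open sets U ∈ τ with x ∈ U, then check whether U ∩ (A ∖ {x}) ≠ ∅ for every such U.
  x = ι: opens ∋ x are {ι, κ, λ, μ}, {ι, κ, λ, μ, ν}; each meets A ∖ {ι}, so x IS a limit point.
  x = κ: open {κ} ∋ x has {κ} ∩ (A ∖ {κ}) = ∅, so x is NOT a limit point.
  x = λ: opens ∋ x are {λ, μ}, {κ, λ, μ}, {λ, μ, ν}, {ι, κ, λ, μ}, {κ, λ, μ, ν}, {ι, κ, λ, μ, ν}; each meets A ∖ {λ}, so x IS a limit point.
  x = μ: opens ∋ x are {λ, μ}, {κ, λ, μ}, {λ, μ, ν}, {ι, κ, λ, μ}, {κ, λ, μ, ν}, {ι, κ, λ, μ, ν}; each meets A ∖ {μ}, so x IS a limit point.
  x = ν: opens ∋ x are {λ, μ, ν}, {κ, λ, μ, ν}, {ι, κ, λ, μ, ν}; each meets A ∖ {ν}, so x IS a limit point.
Collecting: A' = {ι, λ, μ, ν}.


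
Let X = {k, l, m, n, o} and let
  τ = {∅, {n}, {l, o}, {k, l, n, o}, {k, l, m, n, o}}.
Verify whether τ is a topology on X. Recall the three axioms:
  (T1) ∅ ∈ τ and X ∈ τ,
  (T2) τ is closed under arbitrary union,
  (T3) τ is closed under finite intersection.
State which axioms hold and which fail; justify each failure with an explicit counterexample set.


τ is NOT a topology on X.

Axiom (T1): ∅ ∈ τ? Yes; X ∈ τ? Yes.
Axiom (T2/T3): check pairwise unions and intersections of members of τ.
Counterexample for (T2): {n} ∪ {l, o} = {l, n, o} ∉ τ. Therefore τ is NOT a topology.


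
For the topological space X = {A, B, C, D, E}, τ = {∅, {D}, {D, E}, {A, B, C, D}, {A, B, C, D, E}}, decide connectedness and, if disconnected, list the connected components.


(X, τ) is connected.

Find clopen sets (U ∈ τ with X ∖ U ∈ τ):
  U = ∅, X ∖ U = {A, B, C, D, E} — both open, so U is clopen.
  U = {A, B, C, D, E}, X ∖ U = ∅ — both open, so U is clopen.
Only trivial clopens (∅ and X) exist, so (X, τ) is connected.
Compute connected components by grouping points that agree on all clopens:
  component: {A, B, C, D, E}


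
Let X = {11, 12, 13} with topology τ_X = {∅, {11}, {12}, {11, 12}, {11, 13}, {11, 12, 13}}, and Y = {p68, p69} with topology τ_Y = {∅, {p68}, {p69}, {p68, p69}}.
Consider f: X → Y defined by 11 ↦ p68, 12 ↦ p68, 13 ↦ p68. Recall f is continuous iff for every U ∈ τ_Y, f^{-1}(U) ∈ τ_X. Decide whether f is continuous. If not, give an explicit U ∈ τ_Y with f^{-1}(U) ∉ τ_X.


f IS continuous.

Compute f^{-1}(U) for each U ∈ τ_Y:
  U = ∅: f^{-1}(U) = ∅ ∈ τ_X ✓.
  U = {p68}: f^{-1}(U) = {11, 12, 13} ∈ τ_X ✓.
  U = {p69}: f^{-1}(U) = ∅ ∈ τ_X ✓.
  U = {p68, p69}: f^{-1}(U) = {11, 12, 13} ∈ τ_X ✓.
Every preimage lies in τ_X, so f IS continuous.


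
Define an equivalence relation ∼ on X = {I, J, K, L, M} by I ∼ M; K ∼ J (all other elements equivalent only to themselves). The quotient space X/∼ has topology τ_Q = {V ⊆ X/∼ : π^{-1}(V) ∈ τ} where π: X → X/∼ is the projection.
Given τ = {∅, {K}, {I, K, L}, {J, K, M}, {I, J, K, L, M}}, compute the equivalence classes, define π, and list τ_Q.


X/∼ = {[I=M], [J=K], [L]}; |τ_Q| = 2.

Equivalence classes: [I=M], [J=K], [L].
Quotient map π: X → X/∼ sends I ↦ [I=M], J ↦ [J=K], K ↦ [J=K], L ↦ [L], M ↦ [I=M].
For each subset V ⊆ X/∼, compute π^{-1}(V) ⊆ X and check whether π^{-1}(V) ∈ τ. V is open in τ_Q iff π^{-1}(V) ∈ τ.
  V = {}: π^{-1}(V) = ∅ ∈ τ ✓.
  V = {[I=M]}: π^{-1}(V) = {I, M} ∉ τ ✗.
  V = {[J=K]}: π^{-1}(V) = {J, K} ∉ τ ✗.
  V = {[I=M], [J=K]}: π^{-1}(V) = {I, J, K, M} ∉ τ ✗.
  V = {[L]}: π^{-1}(V) = {L} ∉ τ ✗.
  V = {[I=M], [L]}: π^{-1}(V) = {I, L, M} ∉ τ ✗.
  V = {[J=K], [L]}: π^{-1}(V) = {J, K, L} ∉ τ ✗.
  V = {[I=M], [J=K], [L]}: π^{-1}(V) = {I, J, K, L, M} ∈ τ ✓.
Open sets in the quotient: τ_Q = {{}, {[I=M], [J=K], [L]}} (2 elements).


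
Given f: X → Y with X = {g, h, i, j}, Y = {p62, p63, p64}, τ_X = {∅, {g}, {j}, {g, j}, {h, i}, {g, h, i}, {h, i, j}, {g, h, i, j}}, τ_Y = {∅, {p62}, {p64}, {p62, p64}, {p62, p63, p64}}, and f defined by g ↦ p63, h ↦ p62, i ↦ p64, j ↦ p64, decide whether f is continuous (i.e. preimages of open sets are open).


f is NOT continuous.

Compute f^{-1}(U) for each U ∈ τ_Y:
  U = ∅: f^{-1}(U) = ∅ ∈ τ_X ✓.
  U = {p62}: f^{-1}(U) = {h} ∉ τ_X ✗.
  U = {p64}: f^{-1}(U) = {i, j} ∉ τ_X ✗.
  U = {p62, p64}: f^{-1}(U) = {h, i, j} ∈ τ_X ✓.
  U = {p62, p63, p64}: f^{-1}(U) = {g, h, i, j} ∈ τ_X ✓.
Found U = {p62} with f^{-1}(U) = {h} not in τ_X. Therefore f is NOT continuous.


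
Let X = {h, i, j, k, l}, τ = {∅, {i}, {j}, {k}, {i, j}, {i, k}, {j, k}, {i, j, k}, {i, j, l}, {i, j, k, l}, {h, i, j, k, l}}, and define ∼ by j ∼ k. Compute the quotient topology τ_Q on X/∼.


X/∼ = {[h], [i], [j=k], [l]}; |τ_Q| = 6.

Equivalence classes: [h], [i], [j=k], [l].
Quotient map π: X → X/∼ sends h ↦ [h], i ↦ [i], j ↦ [j=k], k ↦ [j=k], l ↦ [l].
For each subset V ⊆ X/∼, compute π^{-1}(V) ⊆ X and check whether π^{-1}(V) ∈ τ. V is open in τ_Q iff π^{-1}(V) ∈ τ.
  V = {}: π^{-1}(V) = ∅ ∈ τ ✓.
  V = {[h]}: π^{-1}(V) = {h} ∉ τ ✗.
  V = {[i]}: π^{-1}(V) = {i} ∈ τ ✓.
  V = {[h], [i]}: π^{-1}(V) = {h, i} ∉ τ ✗.
  V = {[j=k]}: π^{-1}(V) = {j, k} ∈ τ ✓.
  V = {[h], [j=k]}: π^{-1}(V) = {h, j, k} ∉ τ ✗.
  V = {[i], [j=k]}: π^{-1}(V) = {i, j, k} ∈ τ ✓.
  V = {[h], [i], [j=k]}: π^{-1}(V) = {h, i, j, k} ∉ τ ✗.
  V = {[l]}: π^{-1}(V) = {l} ∉ τ ✗.
  V = {[h], [l]}: π^{-1}(V) = {h, l} ∉ τ ✗.
  V = {[i], [l]}: π^{-1}(V) = {i, l} ∉ τ ✗.
  V = {[h], [i], [l]}: π^{-1}(V) = {h, i, l} ∉ τ ✗.
  V = {[j=k], [l]}: π^{-1}(V) = {j, k, l} ∉ τ ✗.
  V = {[h], [j=k], [l]}: π^{-1}(V) = {h, j, k, l} ∉ τ ✗.
  V = {[i], [j=k], [l]}: π^{-1}(V) = {i, j, k, l} ∈ τ ✓.
  V = {[h], [i], [j=k], [l]}: π^{-1}(V) = {h, i, j, k, l} ∈ τ ✓.
Open sets in the quotient: τ_Q = {{}, {[i]}, {[j=k]}, {[i], [j=k]}, {[i], [j=k], [l]}, {[h], [i], [j=k], [l]}} (6 elements).
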